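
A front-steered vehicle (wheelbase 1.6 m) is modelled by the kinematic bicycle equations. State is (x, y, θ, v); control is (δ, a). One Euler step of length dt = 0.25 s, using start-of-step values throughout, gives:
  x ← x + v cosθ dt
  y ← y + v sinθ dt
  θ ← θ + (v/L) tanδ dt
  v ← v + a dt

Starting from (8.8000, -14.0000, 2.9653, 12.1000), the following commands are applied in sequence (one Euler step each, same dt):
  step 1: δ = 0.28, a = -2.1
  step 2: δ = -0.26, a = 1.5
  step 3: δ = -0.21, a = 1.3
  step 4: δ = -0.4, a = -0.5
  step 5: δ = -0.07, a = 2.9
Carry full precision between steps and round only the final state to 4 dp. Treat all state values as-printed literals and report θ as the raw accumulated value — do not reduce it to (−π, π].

(-3.2687, -9.7225, 1.6858, 12.8750)

after step 1 (δ=0.28, a=-2.1): (5.821886, -13.469473, 3.508957, 11.575000)
after step 2 (δ=-0.26, a=1.5): (3.121215, -14.508784, 3.027832, 11.950000)
after step 3 (δ=-0.21, a=1.3): (0.153025, -14.169658, 2.629856, 12.275000)
after step 4 (δ=-0.4, a=-0.5): (-2.522603, -12.666914, 1.818951, 12.150000)
after step 5 (δ=-0.07, a=2.9): (-3.268662, -9.722461, 1.685843, 12.875000)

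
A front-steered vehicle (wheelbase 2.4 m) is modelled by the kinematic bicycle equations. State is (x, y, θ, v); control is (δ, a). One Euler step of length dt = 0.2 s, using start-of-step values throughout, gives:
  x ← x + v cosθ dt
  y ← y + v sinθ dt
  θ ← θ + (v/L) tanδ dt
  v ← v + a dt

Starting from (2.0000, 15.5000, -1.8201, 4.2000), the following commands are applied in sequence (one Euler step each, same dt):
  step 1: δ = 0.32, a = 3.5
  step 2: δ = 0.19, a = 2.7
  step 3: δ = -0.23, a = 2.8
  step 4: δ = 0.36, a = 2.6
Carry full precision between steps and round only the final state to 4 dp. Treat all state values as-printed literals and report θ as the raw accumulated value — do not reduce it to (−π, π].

(1.4106, 11.4438, -1.5435, 6.5200)

after step 1 (δ=0.32, a=3.5): (1.792747, 14.685969, -1.704114, 4.900000)
after step 2 (δ=0.19, a=2.7): (1.662483, 13.714665, -1.625583, 5.440000)
after step 3 (δ=-0.23, a=2.8): (1.602905, 12.628298, -1.731728, 6.000000)
after step 4 (δ=0.36, a=2.6): (1.410619, 11.443804, -1.543527, 6.520000)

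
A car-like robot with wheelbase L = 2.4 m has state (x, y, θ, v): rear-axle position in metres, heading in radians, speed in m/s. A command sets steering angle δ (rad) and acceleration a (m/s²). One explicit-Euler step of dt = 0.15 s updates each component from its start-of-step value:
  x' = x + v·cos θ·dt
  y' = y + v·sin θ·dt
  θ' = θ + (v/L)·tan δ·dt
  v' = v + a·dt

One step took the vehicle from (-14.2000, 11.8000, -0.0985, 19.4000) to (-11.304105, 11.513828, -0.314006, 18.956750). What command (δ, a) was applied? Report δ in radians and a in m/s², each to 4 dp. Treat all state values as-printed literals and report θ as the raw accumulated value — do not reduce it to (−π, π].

δ = -0.1759, a = -2.9550

a = (v'−v)/dt = (-0.443250)/0.15 = -2.9550
Δθ = θ'−θ = -0.215506;  (v·dt/L) = 19.4000·0.15/2.4 = 1.212500
tan δ = Δθ·L/(v·dt) = -0.177737  →  δ = -0.1759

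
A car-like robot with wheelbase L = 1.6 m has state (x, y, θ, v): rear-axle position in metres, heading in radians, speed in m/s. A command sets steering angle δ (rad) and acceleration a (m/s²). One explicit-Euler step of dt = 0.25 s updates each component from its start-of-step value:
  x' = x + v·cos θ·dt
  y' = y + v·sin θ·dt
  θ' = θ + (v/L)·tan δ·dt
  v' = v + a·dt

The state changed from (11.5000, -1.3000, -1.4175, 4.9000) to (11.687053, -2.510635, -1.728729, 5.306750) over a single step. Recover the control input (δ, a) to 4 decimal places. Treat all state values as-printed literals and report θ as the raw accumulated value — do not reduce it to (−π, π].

a = (v'−v)/dt = (0.406750)/0.25 = 1.6270
Δθ = θ'−θ = -0.311229;  (v·dt/L) = 4.9000·0.25/1.6 = 0.765625
tan δ = Δθ·L/(v·dt) = -0.406503  →  δ = -0.3861

δ = -0.3861, a = 1.6270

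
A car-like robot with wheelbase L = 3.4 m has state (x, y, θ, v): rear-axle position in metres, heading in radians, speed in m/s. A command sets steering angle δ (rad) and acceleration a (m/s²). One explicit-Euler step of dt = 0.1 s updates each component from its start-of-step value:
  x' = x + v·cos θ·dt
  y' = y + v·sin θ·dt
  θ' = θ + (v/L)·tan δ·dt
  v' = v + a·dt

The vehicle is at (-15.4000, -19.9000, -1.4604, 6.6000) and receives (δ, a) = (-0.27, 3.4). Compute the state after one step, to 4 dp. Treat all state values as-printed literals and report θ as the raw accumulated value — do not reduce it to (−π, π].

(-15.3273, -20.5560, -1.5141, 6.9400)

x' = -15.4000 + 6.6000·cos(-1.4604)·0.1 = -15.3273
y' = -19.9000 + 6.6000·sin(-1.4604)·0.1 = -20.5560
θ' = -1.4604 + (6.6000/3.4)·tan(-0.27)·0.1 = -1.5141
v' = 6.6000 + 3.4000·0.1 = 6.9400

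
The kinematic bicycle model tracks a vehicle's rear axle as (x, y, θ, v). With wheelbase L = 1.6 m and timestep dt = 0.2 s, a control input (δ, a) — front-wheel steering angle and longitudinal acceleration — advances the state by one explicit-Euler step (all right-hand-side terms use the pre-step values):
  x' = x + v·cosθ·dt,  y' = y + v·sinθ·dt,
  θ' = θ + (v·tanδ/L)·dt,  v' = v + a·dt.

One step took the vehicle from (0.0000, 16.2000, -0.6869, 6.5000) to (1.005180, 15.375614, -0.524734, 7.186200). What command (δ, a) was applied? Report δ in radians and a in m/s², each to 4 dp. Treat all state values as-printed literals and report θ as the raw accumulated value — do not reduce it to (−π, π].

a = (v'−v)/dt = (0.686200)/0.2 = 3.4310
Δθ = θ'−θ = 0.162166;  (v·dt/L) = 6.5000·0.2/1.6 = 0.812500
tan δ = Δθ·L/(v·dt) = 0.199589  →  δ = 0.1970

δ = 0.1970, a = 3.4310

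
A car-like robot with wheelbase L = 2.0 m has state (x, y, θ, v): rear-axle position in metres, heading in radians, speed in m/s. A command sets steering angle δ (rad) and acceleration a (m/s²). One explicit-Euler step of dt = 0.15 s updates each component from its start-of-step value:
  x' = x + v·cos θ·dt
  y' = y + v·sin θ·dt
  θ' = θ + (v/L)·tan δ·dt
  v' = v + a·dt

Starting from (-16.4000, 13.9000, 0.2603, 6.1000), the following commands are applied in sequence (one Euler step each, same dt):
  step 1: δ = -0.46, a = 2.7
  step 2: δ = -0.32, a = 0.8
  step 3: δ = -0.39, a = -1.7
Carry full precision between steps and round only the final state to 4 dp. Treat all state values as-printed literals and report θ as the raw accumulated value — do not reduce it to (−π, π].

(-13.5550, 14.0414, -0.3323, 6.3700)

after step 1 (δ=-0.46, a=2.7): (-15.515824, 14.135494, 0.033632, 6.505000)
after step 2 (δ=-0.32, a=0.8): (-14.540626, 14.168304, -0.128044, 6.625000)
after step 3 (δ=-0.39, a=-1.7): (-13.555011, 14.041408, -0.332287, 6.370000)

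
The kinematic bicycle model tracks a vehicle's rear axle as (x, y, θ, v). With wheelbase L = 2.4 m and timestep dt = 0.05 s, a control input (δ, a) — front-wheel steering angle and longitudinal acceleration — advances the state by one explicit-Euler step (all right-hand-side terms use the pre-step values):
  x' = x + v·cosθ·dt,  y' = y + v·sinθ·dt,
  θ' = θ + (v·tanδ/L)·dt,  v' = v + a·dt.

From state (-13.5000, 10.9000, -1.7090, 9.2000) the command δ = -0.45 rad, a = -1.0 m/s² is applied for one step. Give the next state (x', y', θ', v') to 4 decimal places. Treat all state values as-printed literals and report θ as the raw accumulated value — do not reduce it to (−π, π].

x' = -13.5000 + 9.2000·cos(-1.7090)·0.05 = -13.5634
y' = 10.9000 + 9.2000·sin(-1.7090)·0.05 = 10.4444
θ' = -1.7090 + (9.2000/2.4)·tan(-0.45)·0.05 = -1.8016
v' = 9.2000 − 1.0000·0.05 = 9.1500

(-13.5634, 10.4444, -1.8016, 9.1500)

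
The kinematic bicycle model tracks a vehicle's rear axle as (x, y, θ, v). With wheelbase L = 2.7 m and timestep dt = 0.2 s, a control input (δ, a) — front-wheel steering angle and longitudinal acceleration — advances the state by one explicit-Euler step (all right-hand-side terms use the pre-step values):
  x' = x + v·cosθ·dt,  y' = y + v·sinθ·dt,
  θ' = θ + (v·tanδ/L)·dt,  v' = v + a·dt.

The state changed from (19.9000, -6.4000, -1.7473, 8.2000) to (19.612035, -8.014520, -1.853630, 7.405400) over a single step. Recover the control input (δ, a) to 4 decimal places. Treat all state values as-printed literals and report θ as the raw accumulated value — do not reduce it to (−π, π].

δ = -0.1733, a = -3.9730

a = (v'−v)/dt = (-0.794600)/0.2 = -3.9730
Δθ = θ'−θ = -0.106330;  (v·dt/L) = 8.2000·0.2/2.7 = 0.607407
tan δ = Δθ·L/(v·dt) = -0.175055  →  δ = -0.1733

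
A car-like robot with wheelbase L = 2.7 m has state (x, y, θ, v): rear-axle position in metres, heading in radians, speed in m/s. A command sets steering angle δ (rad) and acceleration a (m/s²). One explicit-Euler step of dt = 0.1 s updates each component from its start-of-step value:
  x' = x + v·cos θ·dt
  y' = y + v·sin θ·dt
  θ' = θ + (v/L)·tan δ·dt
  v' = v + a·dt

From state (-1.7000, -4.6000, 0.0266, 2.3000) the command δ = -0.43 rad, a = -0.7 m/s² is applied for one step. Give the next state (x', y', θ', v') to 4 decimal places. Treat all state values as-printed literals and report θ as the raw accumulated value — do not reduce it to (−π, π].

x' = -1.7000 + 2.3000·cos(0.0266)·0.1 = -1.4701
y' = -4.6000 + 2.3000·sin(0.0266)·0.1 = -4.5939
θ' = 0.0266 + (2.3000/2.7)·tan(-0.43)·0.1 = -0.0125
v' = 2.3000 − 0.7000·0.1 = 2.2300

(-1.4701, -4.5939, -0.0125, 2.2300)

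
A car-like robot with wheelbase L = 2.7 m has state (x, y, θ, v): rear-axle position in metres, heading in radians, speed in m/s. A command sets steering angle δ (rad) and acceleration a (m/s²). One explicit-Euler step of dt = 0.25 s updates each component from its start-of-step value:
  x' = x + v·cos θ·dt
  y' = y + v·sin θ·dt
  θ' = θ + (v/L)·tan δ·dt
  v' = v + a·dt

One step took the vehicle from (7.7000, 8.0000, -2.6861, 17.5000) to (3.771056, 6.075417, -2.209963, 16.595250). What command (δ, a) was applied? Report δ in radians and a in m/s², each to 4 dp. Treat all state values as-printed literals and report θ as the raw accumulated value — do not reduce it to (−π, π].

a = (v'−v)/dt = (-0.904750)/0.25 = -3.6190
Δθ = θ'−θ = 0.476137;  (v·dt/L) = 17.5000·0.25/2.7 = 1.620370
tan δ = Δθ·L/(v·dt) = 0.293845  →  δ = 0.2858

δ = 0.2858, a = -3.6190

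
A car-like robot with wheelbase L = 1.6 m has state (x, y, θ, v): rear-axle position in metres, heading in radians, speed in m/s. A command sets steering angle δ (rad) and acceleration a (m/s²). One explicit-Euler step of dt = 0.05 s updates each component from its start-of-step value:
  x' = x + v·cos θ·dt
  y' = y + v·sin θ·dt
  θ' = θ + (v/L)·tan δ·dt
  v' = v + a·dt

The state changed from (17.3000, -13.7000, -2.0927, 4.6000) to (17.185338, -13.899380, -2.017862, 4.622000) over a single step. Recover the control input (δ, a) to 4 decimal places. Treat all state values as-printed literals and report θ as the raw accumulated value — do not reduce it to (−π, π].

a = (v'−v)/dt = (0.022000)/0.05 = 0.4400
Δθ = θ'−θ = 0.074838;  (v·dt/L) = 4.6000·0.05/1.6 = 0.143750
tan δ = Δθ·L/(v·dt) = 0.520612  →  δ = 0.4800

δ = 0.4800, a = 0.4400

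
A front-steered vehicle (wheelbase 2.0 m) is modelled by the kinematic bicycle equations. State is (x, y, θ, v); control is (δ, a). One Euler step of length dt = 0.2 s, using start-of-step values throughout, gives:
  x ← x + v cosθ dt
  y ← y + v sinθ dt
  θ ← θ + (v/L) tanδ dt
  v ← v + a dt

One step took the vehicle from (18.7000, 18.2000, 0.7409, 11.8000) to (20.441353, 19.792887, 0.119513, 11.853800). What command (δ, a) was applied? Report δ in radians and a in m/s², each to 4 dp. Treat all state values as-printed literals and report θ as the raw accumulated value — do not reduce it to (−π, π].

a = (v'−v)/dt = (0.053800)/0.2 = 0.2690
Δθ = θ'−θ = -0.621387;  (v·dt/L) = 11.8000·0.2/2.0 = 1.180000
tan δ = Δθ·L/(v·dt) = -0.526599  →  δ = -0.4847

δ = -0.4847, a = 0.2690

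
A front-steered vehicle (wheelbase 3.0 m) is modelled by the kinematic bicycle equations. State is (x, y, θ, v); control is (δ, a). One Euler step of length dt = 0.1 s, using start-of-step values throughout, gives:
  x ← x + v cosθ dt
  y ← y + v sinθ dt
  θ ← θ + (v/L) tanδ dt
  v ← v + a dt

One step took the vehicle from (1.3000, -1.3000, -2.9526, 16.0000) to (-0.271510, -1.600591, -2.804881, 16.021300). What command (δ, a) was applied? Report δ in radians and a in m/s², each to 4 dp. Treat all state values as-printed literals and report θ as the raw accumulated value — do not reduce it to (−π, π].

δ = 0.2702, a = 0.2130

a = (v'−v)/dt = (0.021300)/0.1 = 0.2130
Δθ = θ'−θ = 0.147719;  (v·dt/L) = 16.0000·0.1/3.0 = 0.533333
tan δ = Δθ·L/(v·dt) = 0.276973  →  δ = 0.2702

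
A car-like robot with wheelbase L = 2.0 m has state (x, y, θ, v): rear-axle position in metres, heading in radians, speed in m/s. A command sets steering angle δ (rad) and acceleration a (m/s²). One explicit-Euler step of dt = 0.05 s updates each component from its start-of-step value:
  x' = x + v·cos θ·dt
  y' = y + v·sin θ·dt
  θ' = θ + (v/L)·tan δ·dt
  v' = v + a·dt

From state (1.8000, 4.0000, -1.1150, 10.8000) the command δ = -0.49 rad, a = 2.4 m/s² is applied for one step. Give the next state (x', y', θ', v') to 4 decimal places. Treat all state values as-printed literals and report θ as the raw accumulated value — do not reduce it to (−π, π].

x' = 1.8000 + 10.8000·cos(-1.1150)·0.05 = 2.0377
y' = 4.0000 + 10.8000·sin(-1.1150)·0.05 = 3.5151
θ' = -1.1150 + (10.8000/2.0)·tan(-0.49)·0.05 = -1.2590
v' = 10.8000 + 2.4000·0.05 = 10.9200

(2.0377, 3.5151, -1.2590, 10.9200)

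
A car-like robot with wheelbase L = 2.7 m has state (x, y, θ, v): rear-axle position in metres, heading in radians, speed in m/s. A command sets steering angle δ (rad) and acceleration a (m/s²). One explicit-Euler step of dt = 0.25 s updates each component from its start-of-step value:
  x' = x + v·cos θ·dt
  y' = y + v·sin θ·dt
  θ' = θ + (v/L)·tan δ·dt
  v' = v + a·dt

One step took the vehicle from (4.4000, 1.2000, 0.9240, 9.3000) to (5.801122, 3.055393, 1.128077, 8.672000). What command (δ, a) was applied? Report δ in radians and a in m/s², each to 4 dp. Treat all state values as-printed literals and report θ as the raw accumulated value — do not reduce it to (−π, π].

a = (v'−v)/dt = (-0.628000)/0.25 = -2.5120
Δθ = θ'−θ = 0.204077;  (v·dt/L) = 9.3000·0.25/2.7 = 0.861111
tan δ = Δθ·L/(v·dt) = 0.236993  →  δ = 0.2327

δ = 0.2327, a = -2.5120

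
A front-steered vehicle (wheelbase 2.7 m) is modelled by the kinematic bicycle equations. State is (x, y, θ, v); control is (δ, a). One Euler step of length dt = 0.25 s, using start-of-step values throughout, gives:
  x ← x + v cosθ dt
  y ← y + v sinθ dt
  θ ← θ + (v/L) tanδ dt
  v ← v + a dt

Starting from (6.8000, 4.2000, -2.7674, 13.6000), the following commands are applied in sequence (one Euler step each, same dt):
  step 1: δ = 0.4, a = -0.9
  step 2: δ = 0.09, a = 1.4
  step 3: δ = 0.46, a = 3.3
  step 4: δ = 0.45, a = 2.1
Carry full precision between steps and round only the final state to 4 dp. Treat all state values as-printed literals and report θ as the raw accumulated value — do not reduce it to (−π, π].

(0.0540, -6.2232, -0.8428, 15.0750)

after step 1 (δ=0.4, a=-0.9): (3.635270, 2.957228, -2.234994, 13.375000)
after step 2 (δ=0.09, a=1.4): (1.574091, 0.324320, -2.123233, 13.725000)
after step 3 (δ=0.46, a=3.3): (-0.226504, -2.596525, -1.493601, 14.550000)
after step 4 (δ=0.45, a=2.1): (0.054017, -6.223192, -0.842818, 15.075000)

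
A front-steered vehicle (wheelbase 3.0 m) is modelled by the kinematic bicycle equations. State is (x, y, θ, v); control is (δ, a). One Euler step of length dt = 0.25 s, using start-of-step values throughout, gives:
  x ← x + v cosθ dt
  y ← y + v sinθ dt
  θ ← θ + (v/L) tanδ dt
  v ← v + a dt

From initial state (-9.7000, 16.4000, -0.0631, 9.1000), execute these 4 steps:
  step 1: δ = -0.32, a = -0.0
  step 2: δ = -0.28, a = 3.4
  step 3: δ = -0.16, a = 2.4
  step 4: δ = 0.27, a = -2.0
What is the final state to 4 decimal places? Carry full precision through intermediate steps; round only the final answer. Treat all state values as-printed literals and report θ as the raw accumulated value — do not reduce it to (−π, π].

(-1.0495, 12.6601, -0.4230, 10.0500)

after step 1 (δ=-0.32, a=-0.0): (-7.429528, 16.256543, -0.314404, 9.100000)
after step 2 (δ=-0.28, a=3.4): (-5.266046, 15.553000, -0.532466, 9.950000)
after step 3 (δ=-0.16, a=2.4): (-3.122920, 14.290198, -0.666276, 10.550000)
after step 4 (δ=0.27, a=-2.0): (-1.049506, 12.660057, -0.422960, 10.050000)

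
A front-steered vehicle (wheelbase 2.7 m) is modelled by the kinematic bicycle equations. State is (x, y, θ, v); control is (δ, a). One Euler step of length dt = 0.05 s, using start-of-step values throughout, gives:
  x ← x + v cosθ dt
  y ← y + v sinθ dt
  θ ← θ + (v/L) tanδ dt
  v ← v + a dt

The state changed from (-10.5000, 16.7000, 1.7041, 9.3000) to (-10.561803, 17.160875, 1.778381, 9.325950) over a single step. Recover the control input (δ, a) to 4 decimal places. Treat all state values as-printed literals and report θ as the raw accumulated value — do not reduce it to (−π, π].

a = (v'−v)/dt = (0.025950)/0.05 = 0.5190
Δθ = θ'−θ = 0.074281;  (v·dt/L) = 9.3000·0.05/2.7 = 0.172222
tan δ = Δθ·L/(v·dt) = 0.431309  →  δ = 0.4072

δ = 0.4072, a = 0.5190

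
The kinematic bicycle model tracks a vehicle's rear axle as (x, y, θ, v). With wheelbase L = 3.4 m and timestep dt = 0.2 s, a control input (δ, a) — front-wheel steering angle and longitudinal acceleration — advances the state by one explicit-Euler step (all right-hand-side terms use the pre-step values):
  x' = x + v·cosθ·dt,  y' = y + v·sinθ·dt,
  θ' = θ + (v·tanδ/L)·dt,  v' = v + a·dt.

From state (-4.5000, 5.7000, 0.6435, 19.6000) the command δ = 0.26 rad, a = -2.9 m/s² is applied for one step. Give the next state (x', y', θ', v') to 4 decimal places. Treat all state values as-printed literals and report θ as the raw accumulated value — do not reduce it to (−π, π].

x' = -4.5000 + 19.6000·cos(0.6435)·0.2 = -1.3640
y' = 5.7000 + 19.6000·sin(0.6435)·0.2 = 8.0520
θ' = 0.6435 + (19.6000/3.4)·tan(0.26)·0.2 = 0.9502
v' = 19.6000 − 2.9000·0.2 = 19.0200

(-1.3640, 8.0520, 0.9502, 19.0200)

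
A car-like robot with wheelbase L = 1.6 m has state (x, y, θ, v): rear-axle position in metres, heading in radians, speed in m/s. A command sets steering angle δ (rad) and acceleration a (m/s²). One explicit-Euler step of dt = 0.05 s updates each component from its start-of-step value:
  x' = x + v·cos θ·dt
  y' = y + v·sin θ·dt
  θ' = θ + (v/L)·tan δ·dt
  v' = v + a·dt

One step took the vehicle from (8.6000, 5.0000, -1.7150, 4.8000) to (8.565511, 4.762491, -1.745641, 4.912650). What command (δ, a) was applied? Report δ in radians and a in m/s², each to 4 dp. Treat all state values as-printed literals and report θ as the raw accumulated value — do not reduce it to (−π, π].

a = (v'−v)/dt = (0.112650)/0.05 = 2.2530
Δθ = θ'−θ = -0.030641;  (v·dt/L) = 4.8000·0.05/1.6 = 0.150000
tan δ = Δθ·L/(v·dt) = -0.204273  →  δ = -0.2015

δ = -0.2015, a = 2.2530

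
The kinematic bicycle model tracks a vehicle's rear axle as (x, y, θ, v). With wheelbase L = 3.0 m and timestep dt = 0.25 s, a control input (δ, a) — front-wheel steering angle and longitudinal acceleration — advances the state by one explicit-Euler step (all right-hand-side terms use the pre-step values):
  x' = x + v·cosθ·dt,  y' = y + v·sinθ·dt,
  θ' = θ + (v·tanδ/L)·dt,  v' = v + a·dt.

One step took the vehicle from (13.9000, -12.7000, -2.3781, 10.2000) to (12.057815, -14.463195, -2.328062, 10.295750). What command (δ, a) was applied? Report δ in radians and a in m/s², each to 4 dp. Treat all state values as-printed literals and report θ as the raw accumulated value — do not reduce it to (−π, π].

δ = 0.0588, a = 0.3830

a = (v'−v)/dt = (0.095750)/0.25 = 0.3830
Δθ = θ'−θ = 0.050038;  (v·dt/L) = 10.2000·0.25/3.0 = 0.850000
tan δ = Δθ·L/(v·dt) = 0.058868  →  δ = 0.0588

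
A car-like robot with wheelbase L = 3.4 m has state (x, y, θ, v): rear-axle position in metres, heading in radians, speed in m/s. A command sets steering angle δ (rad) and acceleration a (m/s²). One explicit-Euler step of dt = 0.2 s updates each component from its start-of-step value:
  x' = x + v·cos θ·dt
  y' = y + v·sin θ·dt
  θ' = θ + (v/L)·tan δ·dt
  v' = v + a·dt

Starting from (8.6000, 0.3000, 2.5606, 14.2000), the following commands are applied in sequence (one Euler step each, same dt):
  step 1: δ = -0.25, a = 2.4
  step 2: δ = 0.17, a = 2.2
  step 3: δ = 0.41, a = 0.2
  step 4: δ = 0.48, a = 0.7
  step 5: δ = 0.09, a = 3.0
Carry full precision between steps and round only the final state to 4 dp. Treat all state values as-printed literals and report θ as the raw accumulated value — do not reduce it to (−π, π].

after step 1 (δ=-0.25, a=2.4): (6.225992, 1.858745, 2.347314, 14.680000)
after step 2 (δ=0.17, a=2.2): (4.168444, 3.953164, 2.495545, 15.120000)
after step 3 (δ=0.41, a=0.2): (1.753872, 5.773719, 2.882111, 15.160000)
after step 4 (δ=0.48, a=0.7): (-1.176626, 6.551668, 3.346374, 15.300000)
after step 5 (δ=0.09, a=3.0): (-4.172689, 5.929408, 3.427593, 15.900000)

(-4.1727, 5.9294, 3.4276, 15.9000)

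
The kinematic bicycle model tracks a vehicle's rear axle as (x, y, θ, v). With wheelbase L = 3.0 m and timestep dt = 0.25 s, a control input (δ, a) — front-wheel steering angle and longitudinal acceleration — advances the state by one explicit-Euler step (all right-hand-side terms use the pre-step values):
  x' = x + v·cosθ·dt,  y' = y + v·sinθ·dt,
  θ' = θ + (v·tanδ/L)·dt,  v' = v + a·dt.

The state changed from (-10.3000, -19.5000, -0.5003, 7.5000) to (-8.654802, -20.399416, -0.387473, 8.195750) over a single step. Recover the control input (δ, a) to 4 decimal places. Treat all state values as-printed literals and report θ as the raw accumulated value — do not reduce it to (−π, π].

δ = 0.1786, a = 2.7830

a = (v'−v)/dt = (0.695750)/0.25 = 2.7830
Δθ = θ'−θ = 0.112827;  (v·dt/L) = 7.5000·0.25/3.0 = 0.625000
tan δ = Δθ·L/(v·dt) = 0.180523  →  δ = 0.1786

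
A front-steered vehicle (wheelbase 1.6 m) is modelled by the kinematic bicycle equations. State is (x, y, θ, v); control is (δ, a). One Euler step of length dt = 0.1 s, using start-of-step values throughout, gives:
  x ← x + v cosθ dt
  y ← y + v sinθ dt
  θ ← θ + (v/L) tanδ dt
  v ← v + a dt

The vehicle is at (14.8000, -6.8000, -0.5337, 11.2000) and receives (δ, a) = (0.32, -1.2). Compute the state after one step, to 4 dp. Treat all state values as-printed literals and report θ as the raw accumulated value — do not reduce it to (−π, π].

(15.7642, -7.3698, -0.3017, 11.0800)

x' = 14.8000 + 11.2000·cos(-0.5337)·0.1 = 15.7642
y' = -6.8000 + 11.2000·sin(-0.5337)·0.1 = -7.3698
θ' = -0.5337 + (11.2000/1.6)·tan(0.32)·0.1 = -0.3017
v' = 11.2000 − 1.2000·0.1 = 11.0800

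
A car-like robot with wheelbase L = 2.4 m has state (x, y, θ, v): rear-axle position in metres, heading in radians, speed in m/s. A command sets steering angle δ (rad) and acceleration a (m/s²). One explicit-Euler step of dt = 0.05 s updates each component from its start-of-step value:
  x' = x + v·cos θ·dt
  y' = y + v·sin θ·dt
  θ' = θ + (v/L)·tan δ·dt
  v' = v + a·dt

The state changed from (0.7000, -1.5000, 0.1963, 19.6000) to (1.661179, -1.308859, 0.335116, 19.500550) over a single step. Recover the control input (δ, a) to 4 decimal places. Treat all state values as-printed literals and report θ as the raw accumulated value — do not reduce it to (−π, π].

δ = 0.3277, a = -1.9890

a = (v'−v)/dt = (-0.099450)/0.05 = -1.9890
Δθ = θ'−θ = 0.138816;  (v·dt/L) = 19.6000·0.05/2.4 = 0.408333
tan δ = Δθ·L/(v·dt) = 0.339958  →  δ = 0.3277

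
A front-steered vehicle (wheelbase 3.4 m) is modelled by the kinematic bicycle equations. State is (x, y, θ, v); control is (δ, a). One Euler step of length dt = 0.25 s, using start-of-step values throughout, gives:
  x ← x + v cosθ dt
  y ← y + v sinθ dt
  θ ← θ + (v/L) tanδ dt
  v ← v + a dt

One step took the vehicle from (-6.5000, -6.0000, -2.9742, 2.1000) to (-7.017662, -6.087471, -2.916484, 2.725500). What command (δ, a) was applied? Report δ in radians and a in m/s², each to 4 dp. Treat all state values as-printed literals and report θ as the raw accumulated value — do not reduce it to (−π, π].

δ = 0.3577, a = 2.5020

a = (v'−v)/dt = (0.625500)/0.25 = 2.5020
Δθ = θ'−θ = 0.057716;  (v·dt/L) = 2.1000·0.25/3.4 = 0.154412
tan δ = Δθ·L/(v·dt) = 0.373780  →  δ = 0.3577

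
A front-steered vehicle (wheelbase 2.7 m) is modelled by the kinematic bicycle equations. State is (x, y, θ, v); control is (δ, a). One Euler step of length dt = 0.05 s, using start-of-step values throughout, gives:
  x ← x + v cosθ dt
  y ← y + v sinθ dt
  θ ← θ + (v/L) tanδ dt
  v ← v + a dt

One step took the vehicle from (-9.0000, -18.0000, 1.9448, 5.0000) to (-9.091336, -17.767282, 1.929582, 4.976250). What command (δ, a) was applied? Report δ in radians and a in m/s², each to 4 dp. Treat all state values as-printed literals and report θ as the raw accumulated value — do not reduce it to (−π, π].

a = (v'−v)/dt = (-0.023750)/0.05 = -0.4750
Δθ = θ'−θ = -0.015218;  (v·dt/L) = 5.0000·0.05/2.7 = 0.092593
tan δ = Δθ·L/(v·dt) = -0.164354  →  δ = -0.1629

δ = -0.1629, a = -0.4750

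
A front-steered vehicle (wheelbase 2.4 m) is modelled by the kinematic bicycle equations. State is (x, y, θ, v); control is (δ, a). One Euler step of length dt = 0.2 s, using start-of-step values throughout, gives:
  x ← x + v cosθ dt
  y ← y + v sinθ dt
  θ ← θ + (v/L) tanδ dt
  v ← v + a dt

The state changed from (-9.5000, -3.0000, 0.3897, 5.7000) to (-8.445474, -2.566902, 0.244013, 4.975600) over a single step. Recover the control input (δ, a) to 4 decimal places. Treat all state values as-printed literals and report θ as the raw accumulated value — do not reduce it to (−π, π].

δ = -0.2976, a = -3.6220

a = (v'−v)/dt = (-0.724400)/0.2 = -3.6220
Δθ = θ'−θ = -0.145687;  (v·dt/L) = 5.7000·0.2/2.4 = 0.475000
tan δ = Δθ·L/(v·dt) = -0.306709  →  δ = -0.2976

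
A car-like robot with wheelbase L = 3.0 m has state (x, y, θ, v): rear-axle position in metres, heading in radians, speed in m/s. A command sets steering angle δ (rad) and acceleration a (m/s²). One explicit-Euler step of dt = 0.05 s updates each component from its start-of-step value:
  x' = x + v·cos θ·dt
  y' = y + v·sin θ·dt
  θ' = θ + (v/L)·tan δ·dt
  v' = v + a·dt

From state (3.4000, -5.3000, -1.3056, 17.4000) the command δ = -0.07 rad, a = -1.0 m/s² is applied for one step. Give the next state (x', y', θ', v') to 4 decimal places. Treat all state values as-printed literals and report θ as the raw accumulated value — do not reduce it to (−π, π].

(3.6280, -6.1396, -1.3259, 17.3500)

x' = 3.4000 + 17.4000·cos(-1.3056)·0.05 = 3.6280
y' = -5.3000 + 17.4000·sin(-1.3056)·0.05 = -6.1396
θ' = -1.3056 + (17.4000/3.0)·tan(-0.07)·0.05 = -1.3259
v' = 17.4000 − 1.0000·0.05 = 17.3500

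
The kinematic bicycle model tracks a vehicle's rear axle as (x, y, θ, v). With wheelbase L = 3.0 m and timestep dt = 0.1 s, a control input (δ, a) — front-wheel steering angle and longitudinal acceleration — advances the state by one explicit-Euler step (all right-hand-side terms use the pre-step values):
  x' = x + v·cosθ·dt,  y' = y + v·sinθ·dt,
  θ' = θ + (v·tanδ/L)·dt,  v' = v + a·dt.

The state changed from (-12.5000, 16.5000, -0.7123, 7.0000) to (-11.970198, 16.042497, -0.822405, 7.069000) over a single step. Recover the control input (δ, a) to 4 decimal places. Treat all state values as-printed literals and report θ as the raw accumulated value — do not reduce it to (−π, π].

δ = -0.4409, a = 0.6900

a = (v'−v)/dt = (0.069000)/0.1 = 0.6900
Δθ = θ'−θ = -0.110105;  (v·dt/L) = 7.0000·0.1/3.0 = 0.233333
tan δ = Δθ·L/(v·dt) = -0.471879  →  δ = -0.4409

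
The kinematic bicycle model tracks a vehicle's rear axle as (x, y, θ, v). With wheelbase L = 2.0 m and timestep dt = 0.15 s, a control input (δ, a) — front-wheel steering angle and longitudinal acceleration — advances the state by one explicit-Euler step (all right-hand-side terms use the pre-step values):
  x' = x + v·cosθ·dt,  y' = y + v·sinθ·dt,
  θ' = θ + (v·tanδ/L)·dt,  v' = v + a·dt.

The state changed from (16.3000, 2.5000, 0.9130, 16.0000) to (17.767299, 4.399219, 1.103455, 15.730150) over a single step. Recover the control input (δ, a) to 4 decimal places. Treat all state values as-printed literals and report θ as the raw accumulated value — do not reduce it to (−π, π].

a = (v'−v)/dt = (-0.269850)/0.15 = -1.7990
Δθ = θ'−θ = 0.190455;  (v·dt/L) = 16.0000·0.15/2.0 = 1.200000
tan δ = Δθ·L/(v·dt) = 0.158713  →  δ = 0.1574

δ = 0.1574, a = -1.7990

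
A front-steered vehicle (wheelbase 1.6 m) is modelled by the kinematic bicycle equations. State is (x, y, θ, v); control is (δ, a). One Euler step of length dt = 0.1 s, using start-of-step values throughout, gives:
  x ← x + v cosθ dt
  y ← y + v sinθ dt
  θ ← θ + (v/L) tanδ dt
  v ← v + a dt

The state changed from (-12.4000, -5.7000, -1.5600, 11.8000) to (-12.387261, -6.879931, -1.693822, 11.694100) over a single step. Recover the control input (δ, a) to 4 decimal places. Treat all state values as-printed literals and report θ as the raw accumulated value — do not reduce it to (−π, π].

a = (v'−v)/dt = (-0.105900)/0.1 = -1.0590
Δθ = θ'−θ = -0.133822;  (v·dt/L) = 11.8000·0.1/1.6 = 0.737500
tan δ = Δθ·L/(v·dt) = -0.181454  →  δ = -0.1795

δ = -0.1795, a = -1.0590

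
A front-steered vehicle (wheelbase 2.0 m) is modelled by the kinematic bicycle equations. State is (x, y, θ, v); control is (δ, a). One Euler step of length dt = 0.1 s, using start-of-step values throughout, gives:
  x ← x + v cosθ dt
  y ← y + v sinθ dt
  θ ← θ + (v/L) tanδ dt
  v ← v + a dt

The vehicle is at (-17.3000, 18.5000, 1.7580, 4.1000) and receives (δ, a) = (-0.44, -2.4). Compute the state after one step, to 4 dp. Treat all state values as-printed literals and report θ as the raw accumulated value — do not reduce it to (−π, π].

(-17.3763, 18.9028, 1.6615, 3.8600)

x' = -17.3000 + 4.1000·cos(1.7580)·0.1 = -17.3763
y' = 18.5000 + 4.1000·sin(1.7580)·0.1 = 18.9028
θ' = 1.7580 + (4.1000/2.0)·tan(-0.44)·0.1 = 1.6615
v' = 4.1000 − 2.4000·0.1 = 3.8600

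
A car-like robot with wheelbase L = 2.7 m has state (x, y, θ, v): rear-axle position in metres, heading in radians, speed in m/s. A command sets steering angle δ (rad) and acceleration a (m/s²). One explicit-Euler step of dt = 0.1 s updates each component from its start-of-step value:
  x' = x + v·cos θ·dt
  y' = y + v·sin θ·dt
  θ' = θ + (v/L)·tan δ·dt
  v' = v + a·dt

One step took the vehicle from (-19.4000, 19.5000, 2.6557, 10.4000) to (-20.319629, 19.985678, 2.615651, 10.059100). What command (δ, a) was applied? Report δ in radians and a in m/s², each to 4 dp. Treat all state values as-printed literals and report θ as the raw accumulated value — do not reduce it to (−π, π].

δ = -0.1036, a = -3.4090

a = (v'−v)/dt = (-0.340900)/0.1 = -3.4090
Δθ = θ'−θ = -0.040049;  (v·dt/L) = 10.4000·0.1/2.7 = 0.385185
tan δ = Δθ·L/(v·dt) = -0.103973  →  δ = -0.1036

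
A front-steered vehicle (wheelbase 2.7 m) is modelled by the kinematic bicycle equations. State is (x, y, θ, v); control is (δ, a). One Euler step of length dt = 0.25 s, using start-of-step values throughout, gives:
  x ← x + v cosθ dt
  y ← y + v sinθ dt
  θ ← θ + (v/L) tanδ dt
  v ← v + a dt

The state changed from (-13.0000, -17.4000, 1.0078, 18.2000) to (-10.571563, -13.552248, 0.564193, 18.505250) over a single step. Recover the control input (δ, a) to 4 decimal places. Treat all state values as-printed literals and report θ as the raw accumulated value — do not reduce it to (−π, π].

a = (v'−v)/dt = (0.305250)/0.25 = 1.2210
Δθ = θ'−θ = -0.443607;  (v·dt/L) = 18.2000·0.25/2.7 = 1.685185
tan δ = Δθ·L/(v·dt) = -0.263239  →  δ = -0.2574

δ = -0.2574, a = 1.2210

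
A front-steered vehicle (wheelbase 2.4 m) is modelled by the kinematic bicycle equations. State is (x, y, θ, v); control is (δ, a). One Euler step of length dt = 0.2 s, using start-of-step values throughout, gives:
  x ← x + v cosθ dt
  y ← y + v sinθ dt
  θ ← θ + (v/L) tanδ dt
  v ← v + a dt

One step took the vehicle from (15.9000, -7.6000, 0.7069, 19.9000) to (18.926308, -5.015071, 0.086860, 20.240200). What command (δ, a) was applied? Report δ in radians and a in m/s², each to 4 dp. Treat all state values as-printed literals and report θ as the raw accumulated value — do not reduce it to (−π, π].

a = (v'−v)/dt = (0.340200)/0.2 = 1.7010
Δθ = θ'−θ = -0.620040;  (v·dt/L) = 19.9000·0.2/2.4 = 1.658333
tan δ = Δθ·L/(v·dt) = -0.373893  →  δ = -0.3578

δ = -0.3578, a = 1.7010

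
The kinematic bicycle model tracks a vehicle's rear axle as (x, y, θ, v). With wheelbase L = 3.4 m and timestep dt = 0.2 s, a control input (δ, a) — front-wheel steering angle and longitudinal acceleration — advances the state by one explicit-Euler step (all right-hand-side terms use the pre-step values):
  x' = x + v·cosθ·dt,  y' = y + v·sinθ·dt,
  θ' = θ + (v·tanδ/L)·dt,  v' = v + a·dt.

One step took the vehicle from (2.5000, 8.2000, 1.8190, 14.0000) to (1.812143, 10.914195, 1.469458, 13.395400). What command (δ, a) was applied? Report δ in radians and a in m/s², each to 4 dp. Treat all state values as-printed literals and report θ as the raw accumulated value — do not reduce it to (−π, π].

δ = -0.4014, a = -3.0230

a = (v'−v)/dt = (-0.604600)/0.2 = -3.0230
Δθ = θ'−θ = -0.349542;  (v·dt/L) = 14.0000·0.2/3.4 = 0.823529
tan δ = Δθ·L/(v·dt) = -0.424444  →  δ = -0.4014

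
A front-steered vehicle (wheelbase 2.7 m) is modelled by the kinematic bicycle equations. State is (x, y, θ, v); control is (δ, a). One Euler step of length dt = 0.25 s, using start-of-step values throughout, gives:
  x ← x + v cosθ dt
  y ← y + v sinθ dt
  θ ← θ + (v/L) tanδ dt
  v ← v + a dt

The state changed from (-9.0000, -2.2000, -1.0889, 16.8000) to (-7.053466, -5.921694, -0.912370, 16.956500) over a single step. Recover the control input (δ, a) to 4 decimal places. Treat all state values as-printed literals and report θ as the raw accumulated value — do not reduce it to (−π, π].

δ = 0.1130, a = 0.6260

a = (v'−v)/dt = (0.156500)/0.25 = 0.6260
Δθ = θ'−θ = 0.176530;  (v·dt/L) = 16.8000·0.25/2.7 = 1.555556
tan δ = Δθ·L/(v·dt) = 0.113484  →  δ = 0.1130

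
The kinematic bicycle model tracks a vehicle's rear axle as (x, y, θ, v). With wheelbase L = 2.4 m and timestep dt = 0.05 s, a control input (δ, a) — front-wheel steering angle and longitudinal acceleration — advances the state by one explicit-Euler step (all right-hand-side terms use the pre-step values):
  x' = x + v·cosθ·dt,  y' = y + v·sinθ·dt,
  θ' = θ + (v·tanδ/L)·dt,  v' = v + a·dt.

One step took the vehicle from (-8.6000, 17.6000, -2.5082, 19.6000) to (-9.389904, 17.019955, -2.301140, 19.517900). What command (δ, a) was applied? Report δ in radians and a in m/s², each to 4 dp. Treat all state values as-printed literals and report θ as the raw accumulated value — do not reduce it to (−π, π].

a = (v'−v)/dt = (-0.082100)/0.05 = -1.6420
Δθ = θ'−θ = 0.207060;  (v·dt/L) = 19.6000·0.05/2.4 = 0.408333
tan δ = Δθ·L/(v·dt) = 0.507086  →  δ = 0.4693

δ = 0.4693, a = -1.6420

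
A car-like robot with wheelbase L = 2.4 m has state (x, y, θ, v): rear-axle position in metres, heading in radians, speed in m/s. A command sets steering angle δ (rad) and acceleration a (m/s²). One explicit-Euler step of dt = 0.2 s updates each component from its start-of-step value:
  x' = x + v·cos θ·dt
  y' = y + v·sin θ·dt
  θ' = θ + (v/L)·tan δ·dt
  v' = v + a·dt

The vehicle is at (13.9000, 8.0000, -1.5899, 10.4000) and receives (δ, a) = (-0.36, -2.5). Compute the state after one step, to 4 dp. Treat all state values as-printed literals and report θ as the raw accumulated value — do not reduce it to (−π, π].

x' = 13.9000 + 10.4000·cos(-1.5899)·0.2 = 13.8603
y' = 8.0000 + 10.4000·sin(-1.5899)·0.2 = 5.9204
θ' = -1.5899 + (10.4000/2.4)·tan(-0.36)·0.2 = -1.9161
v' = 10.4000 − 2.5000·0.2 = 9.9000

(13.8603, 5.9204, -1.9161, 9.9000)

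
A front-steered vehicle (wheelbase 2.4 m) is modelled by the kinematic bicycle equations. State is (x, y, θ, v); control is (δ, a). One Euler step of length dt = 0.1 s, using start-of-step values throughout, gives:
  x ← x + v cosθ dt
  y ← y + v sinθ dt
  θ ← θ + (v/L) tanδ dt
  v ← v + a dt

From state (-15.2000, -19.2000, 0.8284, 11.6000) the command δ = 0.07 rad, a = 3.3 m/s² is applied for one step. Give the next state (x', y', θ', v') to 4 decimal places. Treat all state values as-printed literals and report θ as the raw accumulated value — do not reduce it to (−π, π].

(-14.4158, -18.3453, 0.8623, 11.9300)

x' = -15.2000 + 11.6000·cos(0.8284)·0.1 = -14.4158
y' = -19.2000 + 11.6000·sin(0.8284)·0.1 = -18.3453
θ' = 0.8284 + (11.6000/2.4)·tan(0.07)·0.1 = 0.8623
v' = 11.6000 + 3.3000·0.1 = 11.9300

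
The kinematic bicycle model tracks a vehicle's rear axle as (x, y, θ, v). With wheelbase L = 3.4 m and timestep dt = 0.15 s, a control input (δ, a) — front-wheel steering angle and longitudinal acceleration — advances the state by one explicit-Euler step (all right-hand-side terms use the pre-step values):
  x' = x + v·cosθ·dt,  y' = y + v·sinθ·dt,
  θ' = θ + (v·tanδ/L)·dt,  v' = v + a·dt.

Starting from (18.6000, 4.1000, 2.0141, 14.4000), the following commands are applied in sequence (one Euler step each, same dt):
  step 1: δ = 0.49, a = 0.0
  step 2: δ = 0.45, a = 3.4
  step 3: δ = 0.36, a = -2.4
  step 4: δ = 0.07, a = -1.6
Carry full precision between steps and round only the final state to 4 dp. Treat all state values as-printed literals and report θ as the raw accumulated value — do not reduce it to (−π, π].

after step 1 (δ=0.49, a=0.0): (17.673520, 6.051213, 2.352958, 14.400000)
after step 2 (δ=0.45, a=3.4): (16.151120, 7.583499, 2.659840, 14.910000)
after step 3 (δ=0.36, a=-2.4): (14.169168, 8.619742, 2.907436, 14.550000)
after step 4 (δ=0.07, a=-1.6): (12.046228, 9.126132, 2.952443, 14.310000)

(12.0462, 9.1261, 2.9524, 14.3100)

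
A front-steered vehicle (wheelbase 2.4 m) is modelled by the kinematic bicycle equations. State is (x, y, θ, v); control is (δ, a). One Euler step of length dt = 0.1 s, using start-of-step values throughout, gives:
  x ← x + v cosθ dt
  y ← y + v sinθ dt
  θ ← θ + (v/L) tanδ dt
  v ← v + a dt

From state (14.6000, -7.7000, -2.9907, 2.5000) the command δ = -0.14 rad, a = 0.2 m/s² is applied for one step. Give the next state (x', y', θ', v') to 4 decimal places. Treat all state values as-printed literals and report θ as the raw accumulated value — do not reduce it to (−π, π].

x' = 14.6000 + 2.5000·cos(-2.9907)·0.1 = 14.3528
y' = -7.7000 + 2.5000·sin(-2.9907)·0.1 = -7.7376
θ' = -2.9907 + (2.5000/2.4)·tan(-0.14)·0.1 = -3.0054
v' = 2.5000 + 0.2000·0.1 = 2.5200

(14.3528, -7.7376, -3.0054, 2.5200)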